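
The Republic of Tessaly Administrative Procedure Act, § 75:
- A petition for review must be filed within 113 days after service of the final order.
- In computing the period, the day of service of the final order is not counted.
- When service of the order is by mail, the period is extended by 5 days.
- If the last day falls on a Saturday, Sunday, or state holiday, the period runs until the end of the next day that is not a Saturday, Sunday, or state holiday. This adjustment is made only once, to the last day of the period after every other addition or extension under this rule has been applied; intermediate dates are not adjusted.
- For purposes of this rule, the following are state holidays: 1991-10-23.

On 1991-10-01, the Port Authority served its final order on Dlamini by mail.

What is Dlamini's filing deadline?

113 days after 1991-10-01 is January 22, 1992.
Service was by mail, adding 5 days: January 22, 1992 + 5 days = January 27, 1992.
January 27, 1992 is a Monday and not a state holiday, so no extension applies.

January 27, 1992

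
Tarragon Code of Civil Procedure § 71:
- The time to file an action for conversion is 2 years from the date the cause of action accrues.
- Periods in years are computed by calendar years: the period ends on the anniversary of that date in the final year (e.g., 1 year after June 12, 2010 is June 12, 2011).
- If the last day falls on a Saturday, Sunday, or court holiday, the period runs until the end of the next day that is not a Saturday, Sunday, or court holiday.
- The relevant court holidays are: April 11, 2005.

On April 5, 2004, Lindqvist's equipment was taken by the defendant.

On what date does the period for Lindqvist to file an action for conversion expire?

April 5, 2006

2 years after April 5, 2004 is April 5, 2006.
April 5, 2006 is a Wednesday and not a court holiday, so no extension applies.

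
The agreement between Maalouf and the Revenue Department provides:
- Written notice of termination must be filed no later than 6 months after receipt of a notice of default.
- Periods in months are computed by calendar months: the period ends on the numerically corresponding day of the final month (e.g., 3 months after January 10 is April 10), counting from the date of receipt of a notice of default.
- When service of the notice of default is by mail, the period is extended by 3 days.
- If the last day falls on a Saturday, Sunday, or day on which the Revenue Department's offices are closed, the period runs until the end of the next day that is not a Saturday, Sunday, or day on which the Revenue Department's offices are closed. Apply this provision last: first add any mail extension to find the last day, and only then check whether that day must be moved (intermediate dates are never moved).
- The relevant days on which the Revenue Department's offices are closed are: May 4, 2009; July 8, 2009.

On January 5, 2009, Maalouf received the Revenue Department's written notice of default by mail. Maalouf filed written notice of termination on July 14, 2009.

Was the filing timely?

6 months after January 5, 2009 is July 5, 2009.
Service was by mail, adding 3 days: July 5, 2009 + 3 days = July 8, 2009.
July 8, 2009 is a listed holiday. The next qualifying day is July 9, 2009.
The deadline is July 9, 2009; the filing on July 14, 2009 is after that date.

No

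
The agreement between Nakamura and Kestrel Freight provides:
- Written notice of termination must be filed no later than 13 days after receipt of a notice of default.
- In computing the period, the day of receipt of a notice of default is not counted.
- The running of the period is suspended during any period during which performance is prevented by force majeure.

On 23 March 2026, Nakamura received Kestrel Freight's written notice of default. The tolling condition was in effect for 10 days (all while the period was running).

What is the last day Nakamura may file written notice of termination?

April 15, 2026

13 days after 23 March 2026 is April 5, 2026.
Tolling adds 10 days: April 5, 2026 + 10 days = April 15, 2026.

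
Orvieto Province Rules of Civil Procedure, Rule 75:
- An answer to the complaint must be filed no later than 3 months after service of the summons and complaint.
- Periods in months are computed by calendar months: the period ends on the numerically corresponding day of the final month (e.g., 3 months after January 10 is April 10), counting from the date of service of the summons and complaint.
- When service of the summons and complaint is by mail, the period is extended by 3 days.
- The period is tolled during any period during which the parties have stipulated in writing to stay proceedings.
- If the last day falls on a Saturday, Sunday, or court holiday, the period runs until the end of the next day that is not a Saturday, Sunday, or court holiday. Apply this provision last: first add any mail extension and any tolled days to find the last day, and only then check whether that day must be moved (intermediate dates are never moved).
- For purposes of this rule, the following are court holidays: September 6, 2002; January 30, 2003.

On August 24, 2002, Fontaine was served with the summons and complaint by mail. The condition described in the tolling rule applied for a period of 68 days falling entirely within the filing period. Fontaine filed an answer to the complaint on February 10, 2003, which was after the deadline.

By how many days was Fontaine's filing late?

3 months after August 24, 2002 is November 24, 2002.
Service was by mail, adding 3 days: November 24, 2002 + 3 days = November 27, 2002.
Tolling adds 68 days: November 27, 2002 + 68 days = February 3, 2003.
February 3, 2003 is a Monday and not a court holiday, so no extension applies.
The deadline is February 3, 2003; from February 3, 2003 to February 10, 2003 is 7 days.

7 days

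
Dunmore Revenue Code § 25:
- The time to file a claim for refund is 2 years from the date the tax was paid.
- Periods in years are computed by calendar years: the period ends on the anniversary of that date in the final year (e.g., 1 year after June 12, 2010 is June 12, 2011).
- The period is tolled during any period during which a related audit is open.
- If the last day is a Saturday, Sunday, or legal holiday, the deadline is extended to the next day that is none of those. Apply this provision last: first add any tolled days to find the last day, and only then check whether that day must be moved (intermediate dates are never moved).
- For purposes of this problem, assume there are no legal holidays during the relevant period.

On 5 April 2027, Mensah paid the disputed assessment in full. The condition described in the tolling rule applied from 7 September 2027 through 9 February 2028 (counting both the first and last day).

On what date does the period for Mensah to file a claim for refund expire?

September 10, 2029

2 years after 5 April 2027 is April 5, 2029.
From September 7, 2027 through February 9, 2028 inclusive is 156 days; tolling adds 156 days: April 5, 2029 + 156 days = September 8, 2029.
September 8, 2029 is Saturday; September 9, 2029 is Sunday. The next qualifying day is September 10, 2029.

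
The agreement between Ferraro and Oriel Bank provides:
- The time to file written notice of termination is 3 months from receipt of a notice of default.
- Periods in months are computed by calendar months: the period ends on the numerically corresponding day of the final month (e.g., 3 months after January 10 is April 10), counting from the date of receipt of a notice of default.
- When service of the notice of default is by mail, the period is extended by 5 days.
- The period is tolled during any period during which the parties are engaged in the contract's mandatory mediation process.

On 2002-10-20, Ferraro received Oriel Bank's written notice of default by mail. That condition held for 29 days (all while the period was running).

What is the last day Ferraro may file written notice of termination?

3 months after 2002-10-20 is January 20, 2003.
Service was by mail, adding 5 days: January 20, 2003 + 5 days = January 25, 2003.
Tolling adds 29 days: January 25, 2003 + 29 days = February 23, 2003.

February 23, 2003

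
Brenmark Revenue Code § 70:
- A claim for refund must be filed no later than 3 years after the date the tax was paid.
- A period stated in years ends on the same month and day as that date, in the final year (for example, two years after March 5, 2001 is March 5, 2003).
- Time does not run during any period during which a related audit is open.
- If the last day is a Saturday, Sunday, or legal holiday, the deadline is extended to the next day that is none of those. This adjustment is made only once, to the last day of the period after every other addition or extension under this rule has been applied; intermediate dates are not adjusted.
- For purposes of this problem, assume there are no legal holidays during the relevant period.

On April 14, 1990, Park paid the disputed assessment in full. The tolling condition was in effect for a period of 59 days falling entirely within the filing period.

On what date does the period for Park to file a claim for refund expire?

June 14, 1993

3 years after April 14, 1990 is April 14, 1993.
Tolling adds 59 days: April 14, 1993 + 59 days = June 12, 1993.
June 12, 1993 is Saturday; June 13, 1993 is Sunday. The next qualifying day is June 14, 1993.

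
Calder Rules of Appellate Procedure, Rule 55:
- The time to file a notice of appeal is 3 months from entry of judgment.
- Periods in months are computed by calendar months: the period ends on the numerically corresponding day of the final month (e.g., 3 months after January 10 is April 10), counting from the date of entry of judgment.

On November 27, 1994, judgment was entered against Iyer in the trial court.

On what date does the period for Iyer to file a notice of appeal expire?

3 months after November 27, 1994 is February 27, 1995.

February 27, 1995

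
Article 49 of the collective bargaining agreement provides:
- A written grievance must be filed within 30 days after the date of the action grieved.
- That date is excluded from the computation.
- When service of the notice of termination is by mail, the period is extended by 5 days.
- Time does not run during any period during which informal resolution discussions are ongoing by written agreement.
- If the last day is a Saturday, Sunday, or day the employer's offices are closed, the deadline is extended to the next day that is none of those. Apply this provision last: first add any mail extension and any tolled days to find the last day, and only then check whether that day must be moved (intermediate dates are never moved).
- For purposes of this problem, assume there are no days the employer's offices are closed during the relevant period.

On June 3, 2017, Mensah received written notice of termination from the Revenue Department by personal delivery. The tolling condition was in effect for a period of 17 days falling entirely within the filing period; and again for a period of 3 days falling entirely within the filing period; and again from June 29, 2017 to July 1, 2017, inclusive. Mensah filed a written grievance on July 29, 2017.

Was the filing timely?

30 days after June 3, 2017 is July 3, 2017.
Service was not by mail, so no mail extension applies.
Tolling adds 17 days: July 3, 2017 + 17 days = July 20, 2017.
Tolling adds 3 days: July 20, 2017 + 3 days = July 23, 2017.
From June 29, 2017 through July 1, 2017 inclusive is 3 days; tolling adds 3 days: July 23, 2017 + 3 days = July 26, 2017.
July 26, 2017 is a Wednesday and not a day the employer's offices are closed, so no extension applies.
The deadline is July 26, 2017; the filing on July 29, 2017 is after that date.

No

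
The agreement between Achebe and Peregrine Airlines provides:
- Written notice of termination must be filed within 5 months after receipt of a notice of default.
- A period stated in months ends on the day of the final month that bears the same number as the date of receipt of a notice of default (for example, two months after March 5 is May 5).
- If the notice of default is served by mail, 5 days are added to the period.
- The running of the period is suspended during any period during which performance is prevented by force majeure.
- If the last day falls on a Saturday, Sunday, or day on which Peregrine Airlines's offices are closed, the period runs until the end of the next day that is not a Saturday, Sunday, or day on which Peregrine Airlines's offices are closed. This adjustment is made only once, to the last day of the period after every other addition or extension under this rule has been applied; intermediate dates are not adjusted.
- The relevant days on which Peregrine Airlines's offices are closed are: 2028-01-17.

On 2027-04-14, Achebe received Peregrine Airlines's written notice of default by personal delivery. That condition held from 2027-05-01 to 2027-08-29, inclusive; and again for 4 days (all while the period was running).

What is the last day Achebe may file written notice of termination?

5 months after 2027-04-14 is September 14, 2027.
Service was not by mail, so no mail extension applies.
From May 1, 2027 through August 29, 2027 inclusive is 121 days; tolling adds 121 days: September 14, 2027 + 121 days = January 13, 2028.
Tolling adds 4 days: January 13, 2028 + 4 days = January 17, 2028.
January 17, 2028 is a listed holiday. The next qualifying day is January 18, 2028.

January 18, 2028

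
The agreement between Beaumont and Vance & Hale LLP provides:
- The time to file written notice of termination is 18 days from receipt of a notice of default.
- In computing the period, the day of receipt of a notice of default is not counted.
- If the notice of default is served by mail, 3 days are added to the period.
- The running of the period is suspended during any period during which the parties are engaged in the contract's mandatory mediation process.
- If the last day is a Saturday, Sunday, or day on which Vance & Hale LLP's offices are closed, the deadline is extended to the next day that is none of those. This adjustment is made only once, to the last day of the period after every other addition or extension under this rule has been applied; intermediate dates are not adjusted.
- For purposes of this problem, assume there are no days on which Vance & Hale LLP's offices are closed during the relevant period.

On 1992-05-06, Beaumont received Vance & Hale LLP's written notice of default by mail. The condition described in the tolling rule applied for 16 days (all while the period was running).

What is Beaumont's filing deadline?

June 12, 1992

18 days after 1992-05-06 is May 24, 1992.
Service was by mail, adding 3 days: May 24, 1992 + 3 days = May 27, 1992.
Tolling adds 16 days: May 27, 1992 + 16 days = June 12, 1992.
June 12, 1992 is a Friday and not a day on which Vance & Hale LLP's offices are closed, so no extension applies.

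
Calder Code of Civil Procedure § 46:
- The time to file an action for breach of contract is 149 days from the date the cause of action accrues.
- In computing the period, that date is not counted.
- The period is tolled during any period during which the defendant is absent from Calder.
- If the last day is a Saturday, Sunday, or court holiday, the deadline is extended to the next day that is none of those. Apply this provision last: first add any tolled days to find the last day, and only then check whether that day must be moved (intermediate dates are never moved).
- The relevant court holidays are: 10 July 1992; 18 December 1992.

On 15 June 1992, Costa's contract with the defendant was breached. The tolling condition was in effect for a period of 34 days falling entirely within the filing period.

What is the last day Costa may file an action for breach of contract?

December 15, 1992

149 days after 15 June 1992 is November 11, 1992.
Tolling adds 34 days: November 11, 1992 + 34 days = December 15, 1992.
December 15, 1992 is a Tuesday and not a court holiday, so no extension applies.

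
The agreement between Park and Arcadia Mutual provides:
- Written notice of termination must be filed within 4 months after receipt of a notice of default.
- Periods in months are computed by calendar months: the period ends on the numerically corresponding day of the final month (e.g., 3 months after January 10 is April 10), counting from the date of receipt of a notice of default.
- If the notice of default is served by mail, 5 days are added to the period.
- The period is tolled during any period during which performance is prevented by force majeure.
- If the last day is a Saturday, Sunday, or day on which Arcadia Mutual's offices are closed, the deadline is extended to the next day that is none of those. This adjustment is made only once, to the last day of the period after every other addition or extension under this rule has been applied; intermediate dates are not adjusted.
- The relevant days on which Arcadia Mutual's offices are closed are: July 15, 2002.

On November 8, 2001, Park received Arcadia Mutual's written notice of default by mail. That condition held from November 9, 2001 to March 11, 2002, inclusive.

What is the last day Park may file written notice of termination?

July 16, 2002

4 months after November 8, 2001 is March 8, 2002.
Service was by mail, adding 5 days: March 8, 2002 + 5 days = March 13, 2002.
From November 9, 2001 through March 11, 2002 inclusive is 123 days; tolling adds 123 days: March 13, 2002 + 123 days = July 14, 2002.
July 14, 2002 is Sunday; July 15, 2002 is a listed holiday. The next qualifying day is July 16, 2002.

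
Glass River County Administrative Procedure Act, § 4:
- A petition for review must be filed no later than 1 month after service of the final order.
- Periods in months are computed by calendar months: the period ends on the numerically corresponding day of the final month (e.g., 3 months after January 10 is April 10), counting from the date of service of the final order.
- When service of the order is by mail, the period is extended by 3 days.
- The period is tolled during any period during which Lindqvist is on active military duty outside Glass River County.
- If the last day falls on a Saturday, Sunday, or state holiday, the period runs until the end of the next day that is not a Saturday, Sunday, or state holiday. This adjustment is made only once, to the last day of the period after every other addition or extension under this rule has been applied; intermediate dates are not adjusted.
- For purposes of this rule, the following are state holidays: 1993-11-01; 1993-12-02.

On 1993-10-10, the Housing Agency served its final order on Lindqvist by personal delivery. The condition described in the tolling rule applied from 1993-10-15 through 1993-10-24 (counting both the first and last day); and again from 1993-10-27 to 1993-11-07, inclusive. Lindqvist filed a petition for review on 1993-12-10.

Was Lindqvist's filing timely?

1 month after 1993-10-10 is November 10, 1993.
Service was not by mail, so no mail extension applies.
From October 15, 1993 through October 24, 1993 inclusive is 10 days; tolling adds 10 days: November 10, 1993 + 10 days = November 20, 1993.
From October 27, 1993 through November 7, 1993 inclusive is 12 days; tolling adds 12 days: November 20, 1993 + 12 days = December 2, 1993.
December 2, 1993 is a listed holiday. The next qualifying day is December 3, 1993.
The deadline is December 3, 1993; the filing on December 10, 1993 is after that date.

No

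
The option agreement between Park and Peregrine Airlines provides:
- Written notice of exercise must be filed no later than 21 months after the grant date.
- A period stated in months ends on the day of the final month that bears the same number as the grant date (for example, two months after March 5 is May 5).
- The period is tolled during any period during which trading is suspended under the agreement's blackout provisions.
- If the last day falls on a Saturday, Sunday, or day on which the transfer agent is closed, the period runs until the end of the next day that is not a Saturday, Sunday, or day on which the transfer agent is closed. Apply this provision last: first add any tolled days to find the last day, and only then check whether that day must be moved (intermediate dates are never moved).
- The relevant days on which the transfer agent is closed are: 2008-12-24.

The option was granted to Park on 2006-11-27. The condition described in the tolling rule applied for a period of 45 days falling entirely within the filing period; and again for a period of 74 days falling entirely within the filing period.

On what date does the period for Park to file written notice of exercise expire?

December 25, 2008

21 months after 2006-11-27 is August 27, 2008.
Tolling adds 45 days: August 27, 2008 + 45 days = October 11, 2008.
Tolling adds 74 days: October 11, 2008 + 74 days = December 24, 2008.
December 24, 2008 is a listed holiday. The next qualifying day is December 25, 2008.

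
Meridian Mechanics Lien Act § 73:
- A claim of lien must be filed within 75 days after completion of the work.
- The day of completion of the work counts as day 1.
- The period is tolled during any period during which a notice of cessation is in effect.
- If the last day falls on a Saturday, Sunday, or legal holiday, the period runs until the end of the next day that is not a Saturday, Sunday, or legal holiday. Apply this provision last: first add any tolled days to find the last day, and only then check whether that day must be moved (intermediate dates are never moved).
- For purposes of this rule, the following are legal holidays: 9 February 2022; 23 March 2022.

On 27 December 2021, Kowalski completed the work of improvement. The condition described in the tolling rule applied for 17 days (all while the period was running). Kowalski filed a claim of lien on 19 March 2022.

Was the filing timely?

Yes

Counting 27 December 2021 as day 1, day 75 is March 11, 2022.
Tolling adds 17 days: March 11, 2022 + 17 days = March 28, 2022.
March 28, 2022 is a Monday and not a legal holiday, so no extension applies.
The deadline is March 28, 2022; the filing on March 19, 2022 is on or before that date.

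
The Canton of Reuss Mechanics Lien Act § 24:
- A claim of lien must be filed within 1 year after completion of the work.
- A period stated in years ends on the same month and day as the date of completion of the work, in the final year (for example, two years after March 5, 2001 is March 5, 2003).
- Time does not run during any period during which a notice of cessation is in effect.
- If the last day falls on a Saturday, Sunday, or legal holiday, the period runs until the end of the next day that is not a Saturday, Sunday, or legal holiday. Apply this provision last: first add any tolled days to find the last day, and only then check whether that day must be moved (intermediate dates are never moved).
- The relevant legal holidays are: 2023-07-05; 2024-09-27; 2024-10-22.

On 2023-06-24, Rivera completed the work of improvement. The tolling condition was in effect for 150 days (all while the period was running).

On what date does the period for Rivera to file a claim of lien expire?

November 21, 2024

1 year after 2023-06-24 is June 24, 2024.
Tolling adds 150 days: June 24, 2024 + 150 days = November 21, 2024.
November 21, 2024 is a Thursday and not a legal holiday, so no extension applies.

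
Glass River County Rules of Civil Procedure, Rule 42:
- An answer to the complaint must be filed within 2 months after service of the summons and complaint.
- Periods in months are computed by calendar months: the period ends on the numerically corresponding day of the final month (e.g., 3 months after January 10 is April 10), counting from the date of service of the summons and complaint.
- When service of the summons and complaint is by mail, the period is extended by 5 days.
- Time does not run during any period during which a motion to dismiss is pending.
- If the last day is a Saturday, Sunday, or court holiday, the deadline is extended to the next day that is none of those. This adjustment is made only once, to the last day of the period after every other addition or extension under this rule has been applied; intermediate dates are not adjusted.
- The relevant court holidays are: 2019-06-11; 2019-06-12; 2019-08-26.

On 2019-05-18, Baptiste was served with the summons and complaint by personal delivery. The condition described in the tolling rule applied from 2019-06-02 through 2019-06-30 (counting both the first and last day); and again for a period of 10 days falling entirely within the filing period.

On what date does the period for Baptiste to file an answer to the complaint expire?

2 months after 2019-05-18 is July 18, 2019.
Service was not by mail, so no mail extension applies.
From June 2, 2019 through June 30, 2019 inclusive is 29 days; tolling adds 29 days: July 18, 2019 + 29 days = August 16, 2019.
Tolling adds 10 days: August 16, 2019 + 10 days = August 26, 2019.
August 26, 2019 is a listed holiday. The next qualifying day is August 27, 2019.

August 27, 2019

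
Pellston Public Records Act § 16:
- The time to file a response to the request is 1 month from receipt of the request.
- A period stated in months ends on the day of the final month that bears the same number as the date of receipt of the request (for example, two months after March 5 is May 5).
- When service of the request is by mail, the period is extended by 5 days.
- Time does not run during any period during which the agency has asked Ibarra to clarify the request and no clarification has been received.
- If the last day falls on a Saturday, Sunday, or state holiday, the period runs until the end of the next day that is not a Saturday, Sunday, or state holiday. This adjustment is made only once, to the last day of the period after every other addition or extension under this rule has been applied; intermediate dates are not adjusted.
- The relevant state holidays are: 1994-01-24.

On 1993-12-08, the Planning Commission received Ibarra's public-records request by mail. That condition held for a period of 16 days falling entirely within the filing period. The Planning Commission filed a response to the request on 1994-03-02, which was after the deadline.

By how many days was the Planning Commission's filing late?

1 month after 1993-12-08 is January 8, 1994.
Service was by mail, adding 5 days: January 8, 1994 + 5 days = January 13, 1994.
Tolling adds 16 days: January 13, 1994 + 16 days = January 29, 1994.
January 29, 1994 is Saturday; January 30, 1994 is Sunday. The next qualifying day is January 31, 1994.
The deadline is January 31, 1994; from January 31, 1994 to March 2, 1994 is 30 days.

30 days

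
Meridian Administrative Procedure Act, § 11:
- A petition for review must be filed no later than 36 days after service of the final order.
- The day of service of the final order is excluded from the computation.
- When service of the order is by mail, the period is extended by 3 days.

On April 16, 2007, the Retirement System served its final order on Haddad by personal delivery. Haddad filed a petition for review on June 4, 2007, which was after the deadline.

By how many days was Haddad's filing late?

36 days after April 16, 2007 is May 22, 2007.
Service was not by mail, so no mail extension applies.
The deadline is May 22, 2007; from May 22, 2007 to June 4, 2007 is 13 days.

13 days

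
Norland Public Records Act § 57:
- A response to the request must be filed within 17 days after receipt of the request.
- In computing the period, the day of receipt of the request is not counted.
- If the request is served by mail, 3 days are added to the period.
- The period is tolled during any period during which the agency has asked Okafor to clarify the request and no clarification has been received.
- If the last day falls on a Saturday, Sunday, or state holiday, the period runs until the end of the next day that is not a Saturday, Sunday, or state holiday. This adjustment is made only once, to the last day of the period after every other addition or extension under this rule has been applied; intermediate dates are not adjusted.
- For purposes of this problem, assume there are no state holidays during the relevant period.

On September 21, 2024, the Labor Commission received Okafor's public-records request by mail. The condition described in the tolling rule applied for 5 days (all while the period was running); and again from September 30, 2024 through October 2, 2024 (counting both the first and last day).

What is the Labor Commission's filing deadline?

17 days after September 21, 2024 is October 8, 2024.
Service was by mail, adding 3 days: October 8, 2024 + 3 days = October 11, 2024.
Tolling adds 5 days: October 11, 2024 + 5 days = October 16, 2024.
From September 30, 2024 through October 2, 2024 inclusive is 3 days; tolling adds 3 days: October 16, 2024 + 3 days = October 19, 2024.
October 19, 2024 is Saturday; October 20, 2024 is Sunday. The next qualifying day is October 21, 2024.

October 21, 2024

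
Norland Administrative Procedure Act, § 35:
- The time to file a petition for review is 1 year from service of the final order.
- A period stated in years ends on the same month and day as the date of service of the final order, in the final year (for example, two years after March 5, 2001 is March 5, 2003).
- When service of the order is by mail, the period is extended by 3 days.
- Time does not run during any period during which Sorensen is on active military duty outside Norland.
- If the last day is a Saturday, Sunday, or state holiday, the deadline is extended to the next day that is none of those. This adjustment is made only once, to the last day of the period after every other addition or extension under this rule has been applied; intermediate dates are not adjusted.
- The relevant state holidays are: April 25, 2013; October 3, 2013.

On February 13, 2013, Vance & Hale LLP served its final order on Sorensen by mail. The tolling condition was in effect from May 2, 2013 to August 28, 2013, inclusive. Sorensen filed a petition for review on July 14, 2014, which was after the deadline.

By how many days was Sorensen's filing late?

28 days

1 year after February 13, 2013 is February 13, 2014.
Service was by mail, adding 3 days: February 13, 2014 + 3 days = February 16, 2014.
From May 2, 2013 through August 28, 2013 inclusive is 119 days; tolling adds 119 days: February 16, 2014 + 119 days = June 15, 2014.
June 15, 2014 is Sunday. The next qualifying day is June 16, 2014.
The deadline is June 16, 2014; from June 16, 2014 to July 14, 2014 is 28 days.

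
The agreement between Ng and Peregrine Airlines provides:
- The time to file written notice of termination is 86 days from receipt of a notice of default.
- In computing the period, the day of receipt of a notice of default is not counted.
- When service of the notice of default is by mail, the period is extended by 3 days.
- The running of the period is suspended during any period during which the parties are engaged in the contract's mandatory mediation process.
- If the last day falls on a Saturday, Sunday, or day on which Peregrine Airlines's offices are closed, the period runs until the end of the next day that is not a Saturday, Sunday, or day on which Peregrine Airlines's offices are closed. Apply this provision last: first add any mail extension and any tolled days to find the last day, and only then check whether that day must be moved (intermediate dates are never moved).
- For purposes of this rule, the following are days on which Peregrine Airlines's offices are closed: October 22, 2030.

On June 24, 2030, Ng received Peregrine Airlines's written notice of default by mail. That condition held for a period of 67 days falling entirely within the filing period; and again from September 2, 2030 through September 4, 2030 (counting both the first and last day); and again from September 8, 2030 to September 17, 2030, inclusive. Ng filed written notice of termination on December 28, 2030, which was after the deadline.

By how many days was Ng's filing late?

86 days after June 24, 2030 is September 18, 2030.
Service was by mail, adding 3 days: September 18, 2030 + 3 days = September 21, 2030.
Tolling adds 67 days: September 21, 2030 + 67 days = November 27, 2030.
From September 2, 2030 through September 4, 2030 inclusive is 3 days; tolling adds 3 days: November 27, 2030 + 3 days = November 30, 2030.
From September 8, 2030 through September 17, 2030 inclusive is 10 days; tolling adds 10 days: November 30, 2030 + 10 days = December 10, 2030.
December 10, 2030 is a Tuesday and not a day on which Peregrine Airlines's offices are closed, so no extension applies.
The deadline is December 10, 2030; from December 10, 2030 to December 28, 2030 is 18 days.

18 days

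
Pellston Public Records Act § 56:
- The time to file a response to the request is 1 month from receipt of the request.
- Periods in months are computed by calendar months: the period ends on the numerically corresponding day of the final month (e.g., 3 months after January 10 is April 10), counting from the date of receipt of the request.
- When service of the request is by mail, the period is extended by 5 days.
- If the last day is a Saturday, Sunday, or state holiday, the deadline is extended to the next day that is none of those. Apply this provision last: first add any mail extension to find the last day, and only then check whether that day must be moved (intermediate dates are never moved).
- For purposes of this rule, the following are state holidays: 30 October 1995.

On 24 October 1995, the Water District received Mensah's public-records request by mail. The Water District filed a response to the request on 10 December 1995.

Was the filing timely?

No

1 month after 24 October 1995 is November 24, 1995.
Service was by mail, adding 5 days: November 24, 1995 + 5 days = November 29, 1995.
November 29, 1995 is a Wednesday and not a state holiday, so no extension applies.
The deadline is November 29, 1995; the filing on December 10, 1995 is after that date.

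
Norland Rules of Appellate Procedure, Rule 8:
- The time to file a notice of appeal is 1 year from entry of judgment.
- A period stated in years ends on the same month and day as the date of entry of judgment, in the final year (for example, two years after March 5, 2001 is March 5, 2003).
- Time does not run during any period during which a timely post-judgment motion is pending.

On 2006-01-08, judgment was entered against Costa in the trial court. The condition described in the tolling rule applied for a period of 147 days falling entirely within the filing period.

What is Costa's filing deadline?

1 year after 2006-01-08 is January 8, 2007.
Tolling adds 147 days: January 8, 2007 + 147 days = June 4, 2007.

June 4, 2007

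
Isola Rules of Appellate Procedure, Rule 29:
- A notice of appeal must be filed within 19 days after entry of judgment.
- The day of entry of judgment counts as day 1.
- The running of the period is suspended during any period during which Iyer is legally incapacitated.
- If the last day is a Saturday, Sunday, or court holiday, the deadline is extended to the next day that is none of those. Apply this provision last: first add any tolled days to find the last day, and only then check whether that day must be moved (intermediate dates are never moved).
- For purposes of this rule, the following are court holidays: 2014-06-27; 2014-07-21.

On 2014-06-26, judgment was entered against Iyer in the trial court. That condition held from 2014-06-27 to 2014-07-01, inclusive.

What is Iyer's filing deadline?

July 22, 2014

Counting 2014-06-26 as day 1, day 19 is July 14, 2014.
From June 27, 2014 through July 1, 2014 inclusive is 5 days; tolling adds 5 days: July 14, 2014 + 5 days = July 19, 2014.
July 19, 2014 is Saturday; July 20, 2014 is Sunday; July 21, 2014 is a listed holiday. The next qualifying day is July 22, 2014.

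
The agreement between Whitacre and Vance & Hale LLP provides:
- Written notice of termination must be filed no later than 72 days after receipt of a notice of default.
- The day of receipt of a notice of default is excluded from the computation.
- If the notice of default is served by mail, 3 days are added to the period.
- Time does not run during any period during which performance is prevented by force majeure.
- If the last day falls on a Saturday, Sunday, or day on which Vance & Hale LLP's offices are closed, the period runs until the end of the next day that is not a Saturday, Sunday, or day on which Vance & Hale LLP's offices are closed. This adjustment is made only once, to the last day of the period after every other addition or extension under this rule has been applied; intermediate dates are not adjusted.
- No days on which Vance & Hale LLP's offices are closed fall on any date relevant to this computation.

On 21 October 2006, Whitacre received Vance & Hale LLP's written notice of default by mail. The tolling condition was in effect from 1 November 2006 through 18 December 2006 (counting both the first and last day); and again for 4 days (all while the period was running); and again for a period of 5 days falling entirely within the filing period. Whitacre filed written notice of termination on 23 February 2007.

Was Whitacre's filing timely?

Yes

72 days after 21 October 2006 is January 1, 2007.
Service was by mail, adding 3 days: January 1, 2007 + 3 days = January 4, 2007.
From November 1, 2006 through December 18, 2006 inclusive is 48 days; tolling adds 48 days: January 4, 2007 + 48 days = February 21, 2007.
Tolling adds 4 days: February 21, 2007 + 4 days = February 25, 2007.
Tolling adds 5 days: February 25, 2007 + 5 days = March 2, 2007.
March 2, 2007 is a Friday and not a day on which Vance & Hale LLP's offices are closed, so no extension applies.
The deadline is March 2, 2007; the filing on February 23, 2007 is on or before that date.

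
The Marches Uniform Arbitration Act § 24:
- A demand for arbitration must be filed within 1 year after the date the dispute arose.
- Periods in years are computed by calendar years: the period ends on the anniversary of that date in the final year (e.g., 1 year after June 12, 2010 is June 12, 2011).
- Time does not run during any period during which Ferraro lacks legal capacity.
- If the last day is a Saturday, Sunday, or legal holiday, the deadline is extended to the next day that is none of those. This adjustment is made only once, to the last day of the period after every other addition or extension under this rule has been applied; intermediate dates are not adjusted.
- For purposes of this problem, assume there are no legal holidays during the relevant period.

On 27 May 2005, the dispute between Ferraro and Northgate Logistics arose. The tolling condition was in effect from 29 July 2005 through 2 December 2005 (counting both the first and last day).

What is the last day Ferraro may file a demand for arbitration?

October 2, 2006

1 year after 27 May 2005 is May 27, 2006.
From July 29, 2005 through December 2, 2005 inclusive is 127 days; tolling adds 127 days: May 27, 2006 + 127 days = October 1, 2006.
October 1, 2006 is Sunday. The next qualifying day is October 2, 2006.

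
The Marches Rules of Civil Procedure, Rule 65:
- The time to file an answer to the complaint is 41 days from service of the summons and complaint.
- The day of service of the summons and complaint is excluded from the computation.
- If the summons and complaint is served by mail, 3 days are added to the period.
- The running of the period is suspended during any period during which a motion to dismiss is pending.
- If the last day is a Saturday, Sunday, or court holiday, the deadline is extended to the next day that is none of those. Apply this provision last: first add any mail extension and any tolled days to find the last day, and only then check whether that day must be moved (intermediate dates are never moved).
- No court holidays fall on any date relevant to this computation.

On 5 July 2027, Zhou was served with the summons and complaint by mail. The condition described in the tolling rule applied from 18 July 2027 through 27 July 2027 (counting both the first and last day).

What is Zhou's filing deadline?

August 30, 2027

41 days after 5 July 2027 is August 15, 2027.
Service was by mail, adding 3 days: August 15, 2027 + 3 days = August 18, 2027.
From July 18, 2027 through July 27, 2027 inclusive is 10 days; tolling adds 10 days: August 18, 2027 + 10 days = August 28, 2027.
August 28, 2027 is Saturday; August 29, 2027 is Sunday. The next qualifying day is August 30, 2027.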